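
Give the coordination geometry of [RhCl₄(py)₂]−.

octahedral

Summing ligand charges against the −1 overall charge gives an oxidation state of +3 for rhodium.
Rhodium is a group-9 element; Rh(III) is therefore d⁶.
Coordination number: 6.
Six donors around a single metal centre give an octahedral coordination sphere.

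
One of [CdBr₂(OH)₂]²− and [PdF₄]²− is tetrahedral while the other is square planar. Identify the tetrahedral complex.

For [CdBr₂(OH)₂]²−: Each bromide is −1; each hydroxide is −1; balancing the −2 overall charge requires Cd(II). Group 12 minus oxidation state 2 gives a d¹⁰ configuration. A d¹⁰ ion has no crystal-field stabilisation preference between square planar and tetrahedral, so four ligands adopt the sterically favoured tetrahedral geometry. → tetrahedral.
For [PdF₄]²−: Summing ligand charges against the −2 overall charge gives an oxidation state of +2 for palladium. Group 10 minus oxidation state 2 gives a d⁸ configuration. A 4d d⁸ ion has a large crystal-field splitting; square planar leaves the high-energy d_{x²−y²} orbital empty and maximises CFSE. → square planar.

[CdBr₂(OH)₂]²−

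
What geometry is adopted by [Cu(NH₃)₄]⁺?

tetrahedral

Ligand charges: ammonia is neutral. With an overall charge of +1 the copper centre must be in the +1 oxidation state.
Copper is a group-11 element; Cu(I) is therefore d¹⁰.
With 4 monodentate ligands the coordination number is 4.
A d¹⁰ ion has no crystal-field stabilisation preference between square planar and tetrahedral, so four ligands adopt the sterically favoured tetrahedral geometry.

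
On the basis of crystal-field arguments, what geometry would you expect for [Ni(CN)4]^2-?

square planar

Ligand charges: each cyanide is −1. With an overall charge of −2 the nickel centre must be in the +2 oxidation state.
Nickel is a group-10 element; Ni(II) is therefore d⁸.
Coordination number: 4.
Cyanide is a strong-field ligand (high in the spectrochemical series).
A 3d d⁸ ion with strong-field ligands gains enough CFSE to favour square planar over tetrahedral.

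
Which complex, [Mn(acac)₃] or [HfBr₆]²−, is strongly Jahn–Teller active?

[Mn(acac)₃]

[Mn(acac)₃]: Summing ligand charges against the 0 overall charge gives an oxidation state of +3 for manganese. Mn sits in group 7, so the d-electron count is 7 − 3 = 4. Acetylacetonate is a weak-field ligand for a first-row metal, so the complex is high-spin. The t₂g³e_g¹ (high-spin) configuration has an unevenly filled e_g set; the Jahn–Teller theorem predicts a tetragonal distortion (typically axial elongation) to lift the degeneracy.
[HfBr₆]²−: Ligand charges: each bromide is −1. With an overall charge of −2 the hafnium centre must be in the +4 oxidation state. Hf sits in group 4, so the d-electron count is 4 − 4 = 0. The d⁰ configuration leaves the e_g set evenly filled (or empty) — no strong Jahn–Teller driving force.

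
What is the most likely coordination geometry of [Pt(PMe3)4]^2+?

Summing ligand charges against the +2 overall charge gives an oxidation state of +2 for platinum.
Platinum is a group-10 element; Pt(II) is therefore d⁸.
With 4 monodentate ligands the coordination number is 4.
A 5d d⁸ ion has a large crystal-field splitting; square planar leaves the high-energy d_{x²−y²} orbital empty and maximises CFSE.

square planar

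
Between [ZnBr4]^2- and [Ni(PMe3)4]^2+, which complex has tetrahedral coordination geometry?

For [ZnBr4]^2-: Ligand charges: each bromide is −1. With an overall charge of −2 the zinc centre must be in the +2 oxidation state. Zn sits in group 12, so the d-electron count is 12 − 2 = 10. A d¹⁰ ion has no crystal-field stabilisation preference between square planar and tetrahedral, so four ligands adopt the sterically favoured tetrahedral geometry. → tetrahedral.
For [Ni(PMe3)4]^2+: Summing ligand charges against the +2 overall charge gives an oxidation state of +2 for nickel. Group 10 minus oxidation state 2 gives a d⁸ configuration. Trimethylphosphine is a strong-field ligand (high in the spectrochemical series). A 3d d⁸ ion with strong-field ligands gains enough CFSE to favour square planar over tetrahedral. → square planar.

[ZnBr4]^2-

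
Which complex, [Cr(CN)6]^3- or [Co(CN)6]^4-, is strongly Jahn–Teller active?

[Co(CN)6]^4-

[Cr(CN)6]^3-: Ligand charges: each cyanide is −1. With an overall charge of −3 the chromium centre must be in the +3 oxidation state. Cr sits in group 6, so the d-electron count is 6 − 3 = 3. The d³ configuration leaves the e_g set evenly filled (or empty) — no strong Jahn–Teller driving force.
[Co(CN)6]^4-: Each cyanide is −1; balancing the −4 overall charge requires Co(II). Group 9 minus oxidation state 2 gives a d⁷ configuration. Cyanide is a strong-field ligand (high in the spectrochemical series) for a first-row metal, so the complex is low-spin. The t₂g⁶e_g¹ (low-spin) configuration has an unevenly filled e_g set; the Jahn–Teller theorem predicts a tetragonal distortion (typically axial elongation) to lift the degeneracy.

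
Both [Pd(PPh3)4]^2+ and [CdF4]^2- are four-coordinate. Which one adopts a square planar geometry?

[Pd(PPh3)4]^2+

For [Pd(PPh3)4]^2+: Summing ligand charges against the +2 overall charge gives an oxidation state of +2 for palladium. Palladium is a group-10 element; Pd(II) is therefore d⁸. A 4d d⁸ ion has a large crystal-field splitting; square planar leaves the high-energy d_{x²−y²} orbital empty and maximises CFSE. → square planar.
For [CdF4]^2-: Summing ligand charges against the −2 overall charge gives an oxidation state of +2 for cadmium. Group 12 minus oxidation state 2 gives a d¹⁰ configuration. A d¹⁰ ion has no crystal-field stabilisation preference between square planar and tetrahedral, so four ligands adopt the sterically favoured tetrahedral geometry. → tetrahedral.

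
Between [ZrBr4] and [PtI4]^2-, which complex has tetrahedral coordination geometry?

For [ZrBr4]: Each bromide is −1; balancing the 0 overall charge requires Zr(IV). Zr sits in group 4, so the d-electron count is 4 − 4 = 0. A d⁰ ion has no crystal-field stabilisation preference between square planar and tetrahedral, so four ligands adopt the sterically favoured tetrahedral geometry. → tetrahedral.
For [PtI4]^2-: Each iodide is −1; balancing the −2 overall charge requires Pt(II). Group 10 minus oxidation state 2 gives a d⁸ configuration. A 5d d⁸ ion has a large crystal-field splitting; square planar leaves the high-energy d_{x²−y²} orbital empty and maximises CFSE. → square planar.

[ZrBr4]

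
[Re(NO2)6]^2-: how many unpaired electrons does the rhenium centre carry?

3

Each nitro (N-bound nitrite) is −1; balancing the −2 overall charge requires Re(IV).
Group 7 minus oxidation state 4 gives a d³ configuration.
In an octahedral field the d³ configuration is t₂g³e_g⁰ (only one arrangement possible), giving 3 unpaired electrons.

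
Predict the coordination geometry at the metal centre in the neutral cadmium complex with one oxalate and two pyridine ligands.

Each oxalate is −2; pyridine is neutral; balancing the 0 overall charge requires Cd(II).
Cd sits in group 12, so the d-electron count is 12 − 2 = 10.
Counting donor atoms: 1×oxalate (bidentate) → 2 donors; 2×pyridine (monodentate) → 2 donors. Coordination number = 4.
A d¹⁰ ion has no crystal-field stabilisation preference between square planar and tetrahedral, so four ligands adopt the sterically favoured tetrahedral geometry.

tetrahedral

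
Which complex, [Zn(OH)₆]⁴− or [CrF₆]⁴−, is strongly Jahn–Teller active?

[Zn(OH)₆]⁴−: Summing ligand charges against the −4 overall charge gives an oxidation state of +2 for zinc. Group 12 minus oxidation state 2 gives a d¹⁰ configuration. The d¹⁰ configuration leaves the e_g set evenly filled (or empty) — no strong Jahn–Teller driving force.
[CrF₆]⁴−: Summing ligand charges against the −4 overall charge gives an oxidation state of +2 for chromium. Chromium is a group-6 element; Cr(II) is therefore d⁴. Fluoride is a weak-field ligand for a first-row metal, so the complex is high-spin. The t₂g³e_g¹ (high-spin) configuration has an unevenly filled e_g set; the Jahn–Teller theorem predicts a tetragonal distortion (typically axial elongation) to lift the degeneracy.

[CrF₆]⁴−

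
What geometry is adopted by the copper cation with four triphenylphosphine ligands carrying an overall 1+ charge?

Ligand charges: triphenylphosphine is neutral. With an overall charge of +1 the copper centre must be in the +1 oxidation state.
Group 11 minus oxidation state 1 gives a d¹⁰ configuration.
With 4 monodentate ligands the coordination number is 4.
A d¹⁰ ion has no crystal-field stabilisation preference between square planar and tetrahedral, so four ligands adopt the sterically favoured tetrahedral geometry.

tetrahedral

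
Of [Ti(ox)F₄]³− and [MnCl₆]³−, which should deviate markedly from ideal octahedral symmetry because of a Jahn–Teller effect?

[MnCl₆]³−

[Ti(ox)F₄]³−: Ligand charges: each oxalate is −2; each fluoride is −1. With an overall charge of −3 the titanium centre must be in the +3 oxidation state. Titanium is a group-4 element; Ti(III) is therefore d¹. The d¹ configuration leaves the e_g set evenly filled (or empty) — no strong Jahn–Teller driving force.
[MnCl₆]³−: Ligand charges: each chloride is −1. With an overall charge of −3 the manganese centre must be in the +3 oxidation state. Manganese is a group-7 element; Mn(III) is therefore d⁴. Chloride is a weak-field ligand for a first-row metal, so the complex is high-spin. The t₂g³e_g¹ (high-spin) configuration has an unevenly filled e_g set; the Jahn–Teller theorem predicts a tetragonal distortion (typically axial elongation) to lift the degeneracy.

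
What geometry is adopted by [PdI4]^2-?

Each iodide is −1; balancing the −2 overall charge requires Pd(II).
Palladium is a group-10 element; Pd(II) is therefore d⁸.
With 4 monodentate ligands the coordination number is 4.
A 4d d⁸ ion has a large crystal-field splitting; square planar leaves the high-energy d_{x²−y²} orbital empty and maximises CFSE.

square planar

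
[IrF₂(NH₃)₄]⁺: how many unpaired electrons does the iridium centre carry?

0

Ligand charges: each fluoride is −1; ammonia is neutral. With an overall charge of +1 the iridium centre must be in the +3 oxidation state.
Iridium is a group-9 element; Ir(III) is therefore d⁶.
The spin state decides the count: a 5d ion has a large Δₒ and is invariably low-spin.
An octahedral low-spin d⁶ ion is t₂g⁶e_g⁰, giving 0 unpaired electrons.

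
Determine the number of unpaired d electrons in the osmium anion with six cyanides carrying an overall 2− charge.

Each cyanide is −1; balancing the −2 overall charge requires Os(IV).
Osmium is a group-8 element; Os(IV) is therefore d⁴.
The spin state decides the count: a 5d ion has a large Δₒ and is invariably low-spin.
An octahedral low-spin d⁴ ion is t₂g⁴e_g⁰, giving 2 unpaired electrons.

2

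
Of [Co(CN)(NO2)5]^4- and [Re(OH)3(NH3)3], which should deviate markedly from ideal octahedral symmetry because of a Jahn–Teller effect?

[Co(CN)(NO2)5]^4-: Summing ligand charges against the −4 overall charge gives an oxidation state of +2 for cobalt. Co sits in group 9, so the d-electron count is 9 − 2 = 7. Cyanide and nitro (N-bound nitrite) are strong-field ligands (high in the spectrochemical series) for a first-row metal, so the complex is low-spin. The t₂g⁶e_g¹ (low-spin) configuration has an unevenly filled e_g set; the Jahn–Teller theorem predicts a tetragonal distortion (typically axial elongation) to lift the degeneracy.
[Re(OH)3(NH3)3]: Each hydroxide is −1; ammonia is neutral; balancing the 0 overall charge requires Re(III). Rhenium is a group-7 element; Re(III) is therefore d⁴. A 5d ion has a large Δₒ and is invariably low-spin. The d⁴ configuration leaves the e_g set evenly filled (or empty) — no strong Jahn–Teller driving force.

[Co(CN)(NO2)5]^4-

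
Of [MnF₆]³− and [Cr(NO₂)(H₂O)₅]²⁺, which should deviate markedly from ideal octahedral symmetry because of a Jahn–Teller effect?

[MnF₆]³−: Each fluoride is −1; balancing the −3 overall charge requires Mn(III). Group 7 minus oxidation state 3 gives a d⁴ configuration. Fluoride is a weak-field ligand for a first-row metal, so the complex is high-spin. The t₂g³e_g¹ (high-spin) configuration has an unevenly filled e_g set; the Jahn–Teller theorem predicts a tetragonal distortion (typically axial elongation) to lift the degeneracy.
[Cr(NO₂)(H₂O)₅]²⁺: Summing ligand charges against the +2 overall charge gives an oxidation state of +3 for chromium. Chromium is a group-6 element; Cr(III) is therefore d³. The d³ configuration leaves the e_g set evenly filled (or empty) — no strong Jahn–Teller driving force.

[MnF₆]³−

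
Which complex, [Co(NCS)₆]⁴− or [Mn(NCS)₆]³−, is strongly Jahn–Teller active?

[Mn(NCS)₆]³−

[Co(NCS)₆]⁴−: Ligand charges: each isothiocyanate is −1. With an overall charge of −4 the cobalt centre must be in the +2 oxidation state. Co sits in group 9, so the d-electron count is 9 − 2 = 7. Isothiocyanate is a weak-field ligand for a first-row metal, so the complex is high-spin. The d⁷ configuration leaves the e_g set evenly filled (or empty) — no strong Jahn–Teller driving force.
[Mn(NCS)₆]³−: Each isothiocyanate is −1; balancing the −3 overall charge requires Mn(III). Mn sits in group 7, so the d-electron count is 7 − 3 = 4. Isothiocyanate is a weak-field ligand for a first-row metal, so the complex is high-spin. The t₂g³e_g¹ (high-spin) configuration has an unevenly filled e_g set; the Jahn–Teller theorem predicts a tetragonal distortion (typically axial elongation) to lift the degeneracy.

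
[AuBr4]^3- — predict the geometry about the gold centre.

Summing ligand charges against the −3 overall charge gives an oxidation state of +1 for gold.
Au sits in group 11, so the d-electron count is 11 − 1 = 10.
With 4 monodentate ligands the coordination number is 4.
A d¹⁰ ion has no crystal-field stabilisation preference between square planar and tetrahedral, so four ligands adopt the sterically favoured tetrahedral geometry.

tetrahedral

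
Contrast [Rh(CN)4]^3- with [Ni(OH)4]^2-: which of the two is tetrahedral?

[Ni(OH)4]^2-

For [Rh(CN)4]^3-: Ligand charges: each cyanide is −1. With an overall charge of −3 the rhodium centre must be in the +1 oxidation state. Rhodium is a group-9 element; Rh(I) is therefore d⁸. A 4d d⁸ ion has a large crystal-field splitting; square planar leaves the high-energy d_{x²−y²} orbital empty and maximises CFSE. → square planar.
For [Ni(OH)4]^2-: Ligand charges: each hydroxide is −1. With an overall charge of −2 the nickel centre must be in the +2 oxidation state. Nickel is a group-10 element; Ni(II) is therefore d⁸. Hydroxide is a weak-field ligand. With weak-field ligands the CFSE gain from square planar is small, so a 3d d⁸ ion takes the sterically preferred tetrahedral geometry. → tetrahedral.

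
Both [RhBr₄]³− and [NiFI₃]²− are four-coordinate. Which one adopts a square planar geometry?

[RhBr₄]³−

For [RhBr₄]³−: Summing ligand charges against the −3 overall charge gives an oxidation state of +1 for rhodium. Rh sits in group 9, so the d-electron count is 9 − 1 = 8. A 4d d⁸ ion has a large crystal-field splitting; square planar leaves the high-energy d_{x²−y²} orbital empty and maximises CFSE. → square planar.
For [NiFI₃]²−: Each fluoride is −1; each iodide is −1; balancing the −2 overall charge requires Ni(II). Group 10 minus oxidation state 2 gives a d⁸ configuration. Fluoride and iodide are weak-field ligands. With weak-field ligands the CFSE gain from square planar is small, so a 3d d⁸ ion takes the sterically preferred tetrahedral geometry. → tetrahedral.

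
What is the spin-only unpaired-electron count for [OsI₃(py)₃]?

1

Summing ligand charges against the 0 overall charge gives an oxidation state of +3 for osmium.
Os sits in group 8, so the d-electron count is 8 − 3 = 5.
The spin state decides the count: a 5d ion has a large Δₒ and is invariably low-spin.
An octahedral low-spin d⁵ ion is t₂g⁵e_g⁰, giving 1 unpaired electron.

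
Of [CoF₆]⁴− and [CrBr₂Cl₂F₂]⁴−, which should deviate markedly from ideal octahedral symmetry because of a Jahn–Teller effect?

[CoF₆]⁴−: Each fluoride is −1; balancing the −4 overall charge requires Co(II). Co sits in group 9, so the d-electron count is 9 − 2 = 7. Fluoride is a weak-field ligand for a first-row metal, so the complex is high-spin. The d⁷ configuration leaves the e_g set evenly filled (or empty) — no strong Jahn–Teller driving force.
[CrBr₂Cl₂F₂]⁴−: Summing ligand charges against the −4 overall charge gives an oxidation state of +2 for chromium. Group 6 minus oxidation state 2 gives a d⁴ configuration. Bromide, chloride, and fluoride are weak-field ligands for a first-row metal, so the complex is high-spin. The t₂g³e_g¹ (high-spin) configuration has an unevenly filled e_g set; the Jahn–Teller theorem predicts a tetragonal distortion (typically axial elongation) to lift the degeneracy.

[CrBr₂Cl₂F₂]⁴−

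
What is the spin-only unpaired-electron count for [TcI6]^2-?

Ligand charges: each iodide is −1. With an overall charge of −2 the technetium centre must be in the +4 oxidation state.
Technetium is a group-7 element; Tc(IV) is therefore d³.
In an octahedral field the d³ configuration is t₂g³e_g⁰ (only one arrangement possible), giving 3 unpaired electrons.

3 unpaired electrons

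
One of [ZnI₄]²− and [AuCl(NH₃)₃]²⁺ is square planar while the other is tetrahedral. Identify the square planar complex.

For [ZnI₄]²−: Summing ligand charges against the −2 overall charge gives an oxidation state of +2 for zinc. Zn sits in group 12, so the d-electron count is 12 − 2 = 10. A d¹⁰ ion has no crystal-field stabilisation preference between square planar and tetrahedral, so four ligands adopt the sterically favoured tetrahedral geometry. → tetrahedral.
For [AuCl(NH₃)₃]²⁺: Summing ligand charges against the +2 overall charge gives an oxidation state of +3 for gold. Au sits in group 11, so the d-electron count is 11 − 3 = 8. A 5d d⁸ ion has a large crystal-field splitting; square planar leaves the high-energy d_{x²−y²} orbital empty and maximises CFSE. → square planar.

[AuCl(NH₃)₃]²⁺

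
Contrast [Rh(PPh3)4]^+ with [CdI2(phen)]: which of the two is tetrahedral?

[CdI2(phen)]

For [Rh(PPh3)4]^+: Summing ligand charges against the +1 overall charge gives an oxidation state of +1 for rhodium. Rhodium is a group-9 element; Rh(I) is therefore d⁸. A 4d d⁸ ion has a large crystal-field splitting; square planar leaves the high-energy d_{x²−y²} orbital empty and maximises CFSE. → square planar.
For [CdI2(phen)]: Each iodide is −1; 1,10-phenanthroline is neutral; balancing the 0 overall charge requires Cd(II). Cadmium is a group-12 element; Cd(II) is therefore d¹⁰. A d¹⁰ ion has no crystal-field stabilisation preference between square planar and tetrahedral, so four ligands adopt the sterically favoured tetrahedral geometry. → tetrahedral.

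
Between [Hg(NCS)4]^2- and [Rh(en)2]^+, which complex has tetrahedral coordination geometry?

For [Hg(NCS)4]^2-: Summing ligand charges against the −2 overall charge gives an oxidation state of +2 for mercury. Mercury is a group-12 element; Hg(II) is therefore d¹⁰. A d¹⁰ ion has no crystal-field stabilisation preference between square planar and tetrahedral, so four ligands adopt the sterically favoured tetrahedral geometry. → tetrahedral.
For [Rh(en)2]^+: Ligand charges: ethylenediamine is neutral. With an overall charge of +1 the rhodium centre must be in the +1 oxidation state. Group 9 minus oxidation state 1 gives a d⁸ configuration. A 4d d⁸ ion has a large crystal-field splitting; square planar leaves the high-energy d_{x²−y²} orbital empty and maximises CFSE. → square planar.

[Hg(NCS)4]^2-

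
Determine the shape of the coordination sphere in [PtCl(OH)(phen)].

Each chloride is −1; each hydroxide is −1; 1,10-phenanthroline is neutral; balancing the 0 overall charge requires Pt(II).
Pt sits in group 10, so the d-electron count is 10 − 2 = 8.
Counting donor atoms: 1×chloride (monodentate) → 1 donor; 1×hydroxide (monodentate) → 1 donor; 1×1,10-phenanthroline (bidentate) → 2 donors. Coordination number = 4.
A 5d d⁸ ion has a large crystal-field splitting; square planar leaves the high-energy d_{x²−y²} orbital empty and maximises CFSE.

square planar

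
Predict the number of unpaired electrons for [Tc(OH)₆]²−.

Ligand charges: each hydroxide is −1. With an overall charge of −2 the technetium centre must be in the +4 oxidation state.
Technetium is a group-7 element; Tc(IV) is therefore d³.
In an octahedral field the d³ configuration is t₂g³e_g⁰ (only one arrangement possible), giving 3 unpaired electrons.

3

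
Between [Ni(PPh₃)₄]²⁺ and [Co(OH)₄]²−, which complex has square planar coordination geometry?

[Ni(PPh₃)₄]²⁺

For [Ni(PPh₃)₄]²⁺: Summing ligand charges against the +2 overall charge gives an oxidation state of +2 for nickel. Group 10 minus oxidation state 2 gives a d⁸ configuration. Triphenylphosphine is a strong-field ligand (high in the spectrochemical series). A 3d d⁸ ion with strong-field ligands gains enough CFSE to favour square planar over tetrahedral. → square planar.
For [Co(OH)₄]²−: Summing ligand charges against the −2 overall charge gives an oxidation state of +2 for cobalt. Co sits in group 9, so the d-electron count is 9 − 2 = 7. For a high-spin 3d d⁷ ion with weak-field ligands the small Δₜ gives little square-planar CFSE advantage, so four ligands adopt the sterically favoured tetrahedral geometry. → tetrahedral.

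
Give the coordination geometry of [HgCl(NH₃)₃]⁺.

Ligand charges: each chloride is −1; ammonia is neutral. With an overall charge of +1 the mercury centre must be in the +2 oxidation state.
Group 12 minus oxidation state 2 gives a d¹⁰ configuration.
With 4 monodentate ligands the coordination number is 4.
A d¹⁰ ion has no crystal-field stabilisation preference between square planar and tetrahedral, so four ligands adopt the sterically favoured tetrahedral geometry.

tetrahedral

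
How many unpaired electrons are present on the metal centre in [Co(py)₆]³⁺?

0

Pyridine is neutral; balancing the +3 overall charge requires Co(III).
Group 9 minus oxidation state 3 gives a d⁶ configuration.
The spin state decides the count: Co(III) has an exceptionally large octahedral splitting and is low-spin with essentially every ligand except fluoride.
An octahedral low-spin d⁶ ion is t₂g⁶e_g⁰, giving 0 unpaired electrons.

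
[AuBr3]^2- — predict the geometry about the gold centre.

trigonal planar

Summing ligand charges against the −2 overall charge gives an oxidation state of +1 for gold.
Au sits in group 11, so the d-electron count is 11 − 1 = 10.
Coordination number: 3.
Three ligands around a d¹⁰ centre minimise repulsion in a trigonal-planar arrangement.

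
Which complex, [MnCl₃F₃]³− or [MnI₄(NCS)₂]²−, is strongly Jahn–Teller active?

[MnCl₃F₃]³−: Each chloride is −1; each fluoride is −1; balancing the −3 overall charge requires Mn(III). Manganese is a group-7 element; Mn(III) is therefore d⁴. Chloride and fluoride are weak-field ligands for a first-row metal, so the complex is high-spin. The t₂g³e_g¹ (high-spin) configuration has an unevenly filled e_g set; the Jahn–Teller theorem predicts a tetragonal distortion (typically axial elongation) to lift the degeneracy.
[MnI₄(NCS)₂]²−: Ligand charges: each iodide is −1; each isothiocyanate is −1. With an overall charge of −2 the manganese centre must be in the +4 oxidation state. Manganese is a group-7 element; Mn(IV) is therefore d³. The d³ configuration leaves the e_g set evenly filled (or empty) — no strong Jahn–Teller driving force.

[MnCl₃F₃]³−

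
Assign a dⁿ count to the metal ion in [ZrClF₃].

d0

Each chloride is −1; each fluoride is −1; balancing the 0 overall charge requires Zr(IV).
Zr sits in group 4, so the d-electron count is 4 − 4 = 0.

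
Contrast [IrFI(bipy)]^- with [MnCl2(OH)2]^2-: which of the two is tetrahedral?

For [IrFI(bipy)]^-: Each fluoride is −1; each iodide is −1; 2,2′-bipyridine is neutral; balancing the −1 overall charge requires Ir(I). Group 9 minus oxidation state 1 gives a d⁸ configuration. A 5d d⁸ ion has a large crystal-field splitting; square planar leaves the high-energy d_{x²−y²} orbital empty and maximises CFSE. → square planar.
For [MnCl2(OH)2]^2-: Summing ligand charges against the −2 overall charge gives an oxidation state of +2 for manganese. Manganese is a group-7 element; Mn(II) is therefore d⁵. A high-spin d⁵ ion has zero CFSE in either geometry, so four ligands adopt the sterically favoured tetrahedral geometry. → tetrahedral.

[MnCl2(OH)2]^2-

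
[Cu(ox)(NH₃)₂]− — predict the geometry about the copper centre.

Summing ligand charges against the −1 overall charge gives an oxidation state of +1 for copper.
Group 11 minus oxidation state 1 gives a d¹⁰ configuration.
Counting donor atoms: 1×oxalate (bidentate) → 2 donors; 2×ammonia (monodentate) → 2 donors. Coordination number = 4.
A d¹⁰ ion has no crystal-field stabilisation preference between square planar and tetrahedral, so four ligands adopt the sterically favoured tetrahedral geometry.

tetrahedral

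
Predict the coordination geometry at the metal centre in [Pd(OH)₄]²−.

Summing ligand charges against the −2 overall charge gives an oxidation state of +2 for palladium.
Group 10 minus oxidation state 2 gives a d⁸ configuration.
Coordination number: 4.
A 4d d⁸ ion has a large crystal-field splitting; square planar leaves the high-energy d_{x²−y²} orbital empty and maximises CFSE.

square planar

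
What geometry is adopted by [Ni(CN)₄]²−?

Summing ligand charges against the −2 overall charge gives an oxidation state of +2 for nickel.
Ni sits in group 10, so the d-electron count is 10 − 2 = 8.
Coordination number: 4.
Cyanide is a strong-field ligand (high in the spectrochemical series).
A 3d d⁸ ion with strong-field ligands gains enough CFSE to favour square planar over tetrahedral.

square planar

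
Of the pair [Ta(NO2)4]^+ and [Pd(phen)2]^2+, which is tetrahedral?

[Ta(NO2)4]^+

For [Ta(NO2)4]^+: Ligand charges: each nitro (N-bound nitrite) is −1. With an overall charge of +1 the tantalum centre must be in the +5 oxidation state. Tantalum is a group-5 element; Ta(V) is therefore d⁰. A d⁰ ion has no crystal-field stabilisation preference between square planar and tetrahedral, so four ligands adopt the sterically favoured tetrahedral geometry. → tetrahedral.
For [Pd(phen)2]^2+: Ligand charges: 1,10-phenanthroline is neutral. With an overall charge of +2 the palladium centre must be in the +2 oxidation state. Group 10 minus oxidation state 2 gives a d⁸ configuration. A 4d d⁸ ion has a large crystal-field splitting; square planar leaves the high-energy d_{x²−y²} orbital empty and maximises CFSE. → square planar.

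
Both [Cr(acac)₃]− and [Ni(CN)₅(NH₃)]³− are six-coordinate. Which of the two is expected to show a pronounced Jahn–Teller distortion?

[Cr(acac)₃]−: Summing ligand charges against the −1 overall charge gives an oxidation state of +2 for chromium. Cr sits in group 6, so the d-electron count is 6 − 2 = 4. Acetylacetonate is a weak-field ligand for a first-row metal, so the complex is high-spin. The t₂g³e_g¹ (high-spin) configuration has an unevenly filled e_g set; the Jahn–Teller theorem predicts a tetragonal distortion (typically axial elongation) to lift the degeneracy.
[Ni(CN)₅(NH₃)]³−: Summing ligand charges against the −3 overall charge gives an oxidation state of +2 for nickel. Ni sits in group 10, so the d-electron count is 10 − 2 = 8. The d⁸ configuration leaves the e_g set evenly filled (or empty) — no strong Jahn–Teller driving force.

[Cr(acac)₃]−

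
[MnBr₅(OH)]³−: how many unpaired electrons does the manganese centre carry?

Ligand charges: each bromide is −1; each hydroxide is −1. With an overall charge of −3 the manganese centre must be in the +3 oxidation state.
Mn sits in group 7, so the d-electron count is 7 − 3 = 4.
The spin state decides the count: Bromide and hydroxide are weak-field ligands for a first-row metal, so the complex is high-spin.
An octahedral high-spin d⁴ ion is t₂g³e_g¹, giving 4 unpaired electrons.

4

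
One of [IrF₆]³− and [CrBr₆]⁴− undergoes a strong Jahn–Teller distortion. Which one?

[CrBr₆]⁴−

[IrF₆]³−: Ligand charges: each fluoride is −1. With an overall charge of −3 the iridium centre must be in the +3 oxidation state. Ir sits in group 9, so the d-electron count is 9 − 3 = 6. A 5d ion has a large Δₒ and is invariably low-spin. The d⁶ configuration leaves the e_g set evenly filled (or empty) — no strong Jahn–Teller driving force.
[CrBr₆]⁴−: Summing ligand charges against the −4 overall charge gives an oxidation state of +2 for chromium. Group 6 minus oxidation state 2 gives a d⁴ configuration. Bromide is a weak-field ligand for a first-row metal, so the complex is high-spin. The t₂g³e_g¹ (high-spin) configuration has an unevenly filled e_g set; the Jahn–Teller theorem predicts a tetragonal distortion (typically axial elongation) to lift the degeneracy.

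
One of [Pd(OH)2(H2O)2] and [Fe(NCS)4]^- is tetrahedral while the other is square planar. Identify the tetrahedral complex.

For [Pd(OH)2(H2O)2]: Each hydroxide is −1; water is neutral; balancing the 0 overall charge requires Pd(II). Palladium is a group-10 element; Pd(II) is therefore d⁸. A 4d d⁸ ion has a large crystal-field splitting; square planar leaves the high-energy d_{x²−y²} orbital empty and maximises CFSE. → square planar.
For [Fe(NCS)4]^-: Ligand charges: each isothiocyanate is −1. With an overall charge of −1 the iron centre must be in the +3 oxidation state. Fe sits in group 8, so the d-electron count is 8 − 3 = 5. A high-spin d⁵ ion has zero CFSE in either geometry, so four ligands adopt the sterically favoured tetrahedral geometry. → tetrahedral.

[Fe(NCS)4]^-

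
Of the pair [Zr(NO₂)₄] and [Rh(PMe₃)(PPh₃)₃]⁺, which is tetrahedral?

[Zr(NO₂)₄]

For [Zr(NO₂)₄]: Summing ligand charges against the 0 overall charge gives an oxidation state of +4 for zirconium. Zirconium is a group-4 element; Zr(IV) is therefore d⁰. A d⁰ ion has no crystal-field stabilisation preference between square planar and tetrahedral, so four ligands adopt the sterically favoured tetrahedral geometry. → tetrahedral.
For [Rh(PMe₃)(PPh₃)₃]⁺: Summing ligand charges against the +1 overall charge gives an oxidation state of +1 for rhodium. Rh sits in group 9, so the d-electron count is 9 − 1 = 8. A 4d d⁸ ion has a large crystal-field splitting; square planar leaves the high-energy d_{x²−y²} orbital empty and maximises CFSE. → square planar.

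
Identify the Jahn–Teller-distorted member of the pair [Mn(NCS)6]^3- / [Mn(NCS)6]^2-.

[Mn(NCS)6]^3-

[Mn(NCS)6]^3-: Summing ligand charges against the −3 overall charge gives an oxidation state of +3 for manganese. Group 7 minus oxidation state 3 gives a d⁴ configuration. Isothiocyanate is a weak-field ligand for a first-row metal, so the complex is high-spin. The t₂g³e_g¹ (high-spin) configuration has an unevenly filled e_g set; the Jahn–Teller theorem predicts a tetragonal distortion (typically axial elongation) to lift the degeneracy.
[Mn(NCS)6]^2-: Summing ligand charges against the −2 overall charge gives an oxidation state of +4 for manganese. Mn sits in group 7, so the d-electron count is 7 − 4 = 3. The d³ configuration leaves the e_g set evenly filled (or empty) — no strong Jahn–Teller driving force.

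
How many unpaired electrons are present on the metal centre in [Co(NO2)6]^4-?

Ligand charges: each nitro (N-bound nitrite) is −1. With an overall charge of −4 the cobalt centre must be in the +2 oxidation state.
Group 9 minus oxidation state 2 gives a d⁷ configuration.
The spin state decides the count: Nitro (N-bound nitrite) is a strong-field ligand (high in the spectrochemical series) for a first-row metal, so the complex is low-spin.
An octahedral low-spin d⁷ ion is t₂g⁶e_g¹, giving 1 unpaired electron.

1 unpaired electron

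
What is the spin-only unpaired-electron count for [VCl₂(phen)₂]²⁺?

Each chloride is −1; 1,10-phenanthroline is neutral; balancing the +2 overall charge requires V(IV).
Group 5 minus oxidation state 4 gives a d¹ configuration.
Counting donor atoms: 2×chloride (monodentate) → 2 donors; 2×1,10-phenanthroline (bidentate) → 4 donors. Coordination number = 6.
In an octahedral field the d¹ configuration is t₂g¹e_g⁰ (only one arrangement possible), giving 1 unpaired electron.

1 unpaired electron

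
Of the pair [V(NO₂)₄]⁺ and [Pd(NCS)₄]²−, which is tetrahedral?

For [V(NO₂)₄]⁺: Each nitro (N-bound nitrite) is −1; balancing the +1 overall charge requires V(V). Group 5 minus oxidation state 5 gives a d⁰ configuration. A d⁰ ion has no crystal-field stabilisation preference between square planar and tetrahedral, so four ligands adopt the sterically favoured tetrahedral geometry. → tetrahedral.
For [Pd(NCS)₄]²−: Each isothiocyanate is −1; balancing the −2 overall charge requires Pd(II). Group 10 minus oxidation state 2 gives a d⁸ configuration. A 4d d⁸ ion has a large crystal-field splitting; square planar leaves the high-energy d_{x²−y²} orbital empty and maximises CFSE. → square planar.

[V(NO₂)₄]⁺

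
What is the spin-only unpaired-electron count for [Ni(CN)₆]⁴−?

2

Ligand charges: each cyanide is −1. With an overall charge of −4 the nickel centre must be in the +2 oxidation state.
Group 10 minus oxidation state 2 gives a d⁸ configuration.
In an octahedral field the d⁸ configuration is t₂g⁶e_g² (only one arrangement possible), giving 2 unpaired electrons.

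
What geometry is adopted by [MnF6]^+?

octahedral

Ligand charges: each fluoride is −1. With an overall charge of +1 the manganese centre must be in the +7 oxidation state.
Mn sits in group 7, so the d-electron count is 7 − 7 = 0.
With 6 monodentate ligands the coordination number is 6.
Six donors around a single metal centre give an octahedral coordination sphere.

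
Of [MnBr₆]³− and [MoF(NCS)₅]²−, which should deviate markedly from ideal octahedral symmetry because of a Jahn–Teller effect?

[MnBr₆]³−

[MnBr₆]³−: Summing ligand charges against the −3 overall charge gives an oxidation state of +3 for manganese. Mn sits in group 7, so the d-electron count is 7 − 3 = 4. Bromide is a weak-field ligand for a first-row metal, so the complex is high-spin. The t₂g³e_g¹ (high-spin) configuration has an unevenly filled e_g set; the Jahn–Teller theorem predicts a tetragonal distortion (typically axial elongation) to lift the degeneracy.
[MoF(NCS)₅]²−: Ligand charges: each fluoride is −1; each isothiocyanate is −1. With an overall charge of −2 the molybdenum centre must be in the +4 oxidation state. Mo sits in group 6, so the d-electron count is 6 − 4 = 2. The d² configuration leaves the e_g set evenly filled (or empty) — no strong Jahn–Teller driving force.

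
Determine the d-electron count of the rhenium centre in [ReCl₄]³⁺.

Each chloride is −1; balancing the +3 overall charge requires Re(VII).
Re sits in group 7, so the d-electron count is 7 − 7 = 0.

d⁰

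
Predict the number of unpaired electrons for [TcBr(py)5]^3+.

Summing ligand charges against the +3 overall charge gives an oxidation state of +4 for technetium.
Tc sits in group 7, so the d-electron count is 7 − 4 = 3.
In an octahedral field the d³ configuration is t₂g³e_g⁰ (only one arrangement possible), giving 3 unpaired electrons.

3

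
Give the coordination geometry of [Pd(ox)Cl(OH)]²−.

Each oxalate is −2; each chloride is −1; each hydroxide is −1; balancing the −2 overall charge requires Pd(II).
Group 10 minus oxidation state 2 gives a d⁸ configuration.
Counting donor atoms: 1×oxalate (bidentate) → 2 donors; 1×chloride (monodentate) → 1 donor; 1×hydroxide (monodentate) → 1 donor. Coordination number = 4.
A 4d d⁸ ion has a large crystal-field splitting; square planar leaves the high-energy d_{x²−y²} orbital empty and maximises CFSE.

square planar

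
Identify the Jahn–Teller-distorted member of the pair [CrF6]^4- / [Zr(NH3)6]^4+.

[CrF6]^4-

[CrF6]^4-: Ligand charges: each fluoride is −1. With an overall charge of −4 the chromium centre must be in the +2 oxidation state. Cr sits in group 6, so the d-electron count is 6 − 2 = 4. Fluoride is a weak-field ligand for a first-row metal, so the complex is high-spin. The t₂g³e_g¹ (high-spin) configuration has an unevenly filled e_g set; the Jahn–Teller theorem predicts a tetragonal distortion (typically axial elongation) to lift the degeneracy.
[Zr(NH3)6]^4+: Summing ligand charges against the +4 overall charge gives an oxidation state of +4 for zirconium. Group 4 minus oxidation state 4 gives a d⁰ configuration. The d⁰ configuration leaves the e_g set evenly filled (or empty) — no strong Jahn–Teller driving force.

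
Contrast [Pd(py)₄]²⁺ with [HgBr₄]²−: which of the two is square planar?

For [Pd(py)₄]²⁺: Summing ligand charges against the +2 overall charge gives an oxidation state of +2 for palladium. Palladium is a group-10 element; Pd(II) is therefore d⁸. A 4d d⁸ ion has a large crystal-field splitting; square planar leaves the high-energy d_{x²−y²} orbital empty and maximises CFSE. → square planar.
For [HgBr₄]²−: Each bromide is −1; balancing the −2 overall charge requires Hg(II). Group 12 minus oxidation state 2 gives a d¹⁰ configuration. A d¹⁰ ion has no crystal-field stabilisation preference between square planar and tetrahedral, so four ligands adopt the sterically favoured tetrahedral geometry. → tetrahedral.

[Pd(py)₄]²⁺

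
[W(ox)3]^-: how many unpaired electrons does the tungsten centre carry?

Each oxalate is −2; balancing the −1 overall charge requires W(V).
Group 6 minus oxidation state 5 gives a d¹ configuration.
Counting donor atoms: 3×oxalate (bidentate) → 6 donors. Coordination number = 6.
In an octahedral field the d¹ configuration is t₂g¹e_g⁰ (only one arrangement possible), giving 1 unpaired electron.

1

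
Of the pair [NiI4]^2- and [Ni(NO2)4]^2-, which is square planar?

[Ni(NO2)4]^2-

For [NiI4]^2-: Each iodide is −1; balancing the −2 overall charge requires Ni(II). Nickel is a group-10 element; Ni(II) is therefore d⁸. Iodide is a weak-field ligand. With weak-field ligands the CFSE gain from square planar is small, so a 3d d⁸ ion takes the sterically preferred tetrahedral geometry. → tetrahedral.
For [Ni(NO2)4]^2-: Ligand charges: each nitro (N-bound nitrite) is −1. With an overall charge of −2 the nickel centre must be in the +2 oxidation state. Nickel is a group-10 element; Ni(II) is therefore d⁸. Nitro (N-bound nitrite) is a strong-field ligand (high in the spectrochemical series). A 3d d⁸ ion with strong-field ligands gains enough CFSE to favour square planar over tetrahedral. → square planar.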